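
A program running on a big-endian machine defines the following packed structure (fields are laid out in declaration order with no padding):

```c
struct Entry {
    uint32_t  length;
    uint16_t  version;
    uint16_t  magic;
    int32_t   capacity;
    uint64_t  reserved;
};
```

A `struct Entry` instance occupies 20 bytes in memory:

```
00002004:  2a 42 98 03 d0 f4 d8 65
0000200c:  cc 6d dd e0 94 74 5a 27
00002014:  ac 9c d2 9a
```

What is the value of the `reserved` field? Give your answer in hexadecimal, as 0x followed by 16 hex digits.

0x94745A27AC9CD29A

`reserved` follows `length` (4 B), `version` (2 B), `magic` (2 B), `capacity` (4 B), so it starts at offset 4 + 2 + 2 + 4 = 12 and occupies 8 bytes.
Bytes at offsets 12..19: 94 74 5A 27 AC 9C D2 9A.
Big-endian: lowest address holds the most-significant byte.
The bytes are already most-significant first: 0x94745A27AC9CD29A.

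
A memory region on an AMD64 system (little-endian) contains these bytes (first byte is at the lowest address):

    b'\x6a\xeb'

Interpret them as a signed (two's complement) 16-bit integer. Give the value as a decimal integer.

-5270

In little-endian order the low byte comes first in memory.
Reassemble most-significant byte first: EB 6A → 0xEB6A.
Top bit is set, so as a signed 16-bit value this is 0xEB6A − 2^16 = -5270.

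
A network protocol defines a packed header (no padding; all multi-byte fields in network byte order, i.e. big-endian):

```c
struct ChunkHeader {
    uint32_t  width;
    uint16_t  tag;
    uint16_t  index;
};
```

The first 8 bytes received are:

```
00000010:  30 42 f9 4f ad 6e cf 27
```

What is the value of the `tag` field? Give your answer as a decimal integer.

44398

`tag` follows `width` (4 bytes), so it starts at byte offset 4 and occupies 2 bytes.
Bytes at offsets 4..5: AD 6E.
Big-endian: lowest address holds the most-significant byte.
The bytes are already most-significant first: 0xAD6E.
0xAD6E = 44398.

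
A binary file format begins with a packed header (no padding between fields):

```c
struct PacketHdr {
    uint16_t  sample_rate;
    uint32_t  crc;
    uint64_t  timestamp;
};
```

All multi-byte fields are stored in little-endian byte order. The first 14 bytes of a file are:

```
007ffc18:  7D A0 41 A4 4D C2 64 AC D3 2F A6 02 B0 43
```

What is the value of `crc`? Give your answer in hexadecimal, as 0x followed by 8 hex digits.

`crc` follows `sample_rate` (2 bytes), so it starts at byte offset 2 and occupies 4 bytes.
Bytes at offsets 2..5: 41 A4 4D C2.
Little-endian: lowest address holds the least-significant byte.
Reassemble most-significant byte first: C2 4D A4 41 → 0xC24DA441.

0xC24DA441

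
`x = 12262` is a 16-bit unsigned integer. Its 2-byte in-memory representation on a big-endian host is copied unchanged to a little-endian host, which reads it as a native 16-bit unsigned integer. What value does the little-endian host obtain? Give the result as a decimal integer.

12262 in 16-bit hexadecimal is 0x2FE6.
Stored big-endian, the bytes at ascending addresses are 2F E6.
Read back as little-endian, the first byte is least significant, giving 0xE62F.
0xE62F = 58927.

58927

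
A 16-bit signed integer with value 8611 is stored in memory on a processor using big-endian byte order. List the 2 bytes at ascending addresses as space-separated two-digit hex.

21 A3

8611 in hexadecimal, padded to 16 bits, is 0x21A3.
Split into bytes (most-significant first): 21 A3.
Big-endian: lowest address holds the most-significant byte.
So the memory order matches the most-significant-first order: 21 A3.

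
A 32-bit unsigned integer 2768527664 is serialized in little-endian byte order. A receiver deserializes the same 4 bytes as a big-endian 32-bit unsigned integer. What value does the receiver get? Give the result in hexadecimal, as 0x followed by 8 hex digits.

0x306104A5

2768527664 in 32-bit hexadecimal is 0xA5046130.
Stored little-endian, the bytes at ascending addresses are 30 61 04 A5.
Read back as big-endian, the last byte is least significant, giving 0x306104A5.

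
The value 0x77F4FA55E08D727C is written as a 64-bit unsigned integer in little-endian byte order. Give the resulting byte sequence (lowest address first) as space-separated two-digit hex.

7C 72 8D E0 55 FA F4 77

Split into bytes (most-significant first): 77 F4 FA 55 E0 8D 72 7C.
In little-endian order the low byte comes first in memory.
So at ascending addresses the bytes are 7C 72 8D E0 55 FA F4 77.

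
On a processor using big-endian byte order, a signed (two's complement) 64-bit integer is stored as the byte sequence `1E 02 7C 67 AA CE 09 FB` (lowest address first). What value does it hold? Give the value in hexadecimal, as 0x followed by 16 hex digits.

Big-endian stores the most-significant byte at the lowest address.
The bytes are already most-significant first: 0x1E027C67AACE09FB.

0x1E027C67AACE09FB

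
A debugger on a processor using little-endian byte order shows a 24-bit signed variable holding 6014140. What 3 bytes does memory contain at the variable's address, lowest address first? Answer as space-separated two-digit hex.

6014140 in hexadecimal, padded to 24 bits, is 0x5BC4BC.
Split into bytes (most-significant first): 5B C4 BC.
Little-endian: lowest address holds the least-significant byte.
So at ascending addresses the bytes are BC C4 5B.

BC C4 5B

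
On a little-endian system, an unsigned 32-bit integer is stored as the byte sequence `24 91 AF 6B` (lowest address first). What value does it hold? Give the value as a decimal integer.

1806668068

Little-endian: lowest address holds the least-significant byte.
Reassemble most-significant byte first: 6B AF 91 24 → 0x6BAF9124.
0x6BAF9124 = 1806668068.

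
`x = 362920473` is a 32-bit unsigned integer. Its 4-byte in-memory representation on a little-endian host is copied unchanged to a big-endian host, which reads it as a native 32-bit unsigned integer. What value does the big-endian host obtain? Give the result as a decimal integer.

431661333

362920473 in 32-bit hexadecimal is 0x15A1BA19.
Stored little-endian, the bytes at ascending addresses are 19 BA A1 15.
Read back as big-endian, the last byte is least significant, giving 0x19BAA115.
0x19BAA115 = 431661333.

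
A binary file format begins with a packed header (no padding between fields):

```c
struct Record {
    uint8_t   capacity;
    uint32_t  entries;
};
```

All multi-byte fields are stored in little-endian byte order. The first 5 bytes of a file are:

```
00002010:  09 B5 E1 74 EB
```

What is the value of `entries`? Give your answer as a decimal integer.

`entries` follows `capacity` (1 byte), so it starts at byte offset 1 and occupies 4 bytes.
Bytes at offsets 1..4: B5 E1 74 EB.
Little-endian stores the least-significant byte at the lowest address.
Reassemble most-significant byte first: EB 74 E1 B5 → 0xEB74E1B5.
0xEB74E1B5 = 3950305717.

3950305717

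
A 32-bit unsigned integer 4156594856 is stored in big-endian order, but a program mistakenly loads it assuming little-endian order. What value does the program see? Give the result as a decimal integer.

4156594856 in 32-bit hexadecimal is 0xF7C09AA8.
Stored big-endian, the bytes at ascending addresses are F7 C0 9A A8.
Read back as little-endian, the first byte is least significant, giving 0xA89AC0F7.
0xA89AC0F7 = 2828714231.

2828714231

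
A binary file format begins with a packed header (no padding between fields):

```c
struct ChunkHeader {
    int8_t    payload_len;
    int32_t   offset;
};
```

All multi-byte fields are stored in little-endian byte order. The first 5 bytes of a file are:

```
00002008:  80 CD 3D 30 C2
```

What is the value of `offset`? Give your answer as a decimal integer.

`offset` follows `payload_len` (1 byte), so it starts at byte offset 1 and occupies 4 bytes.
Bytes at offsets 1..4: CD 3D 30 C2.
In little-endian order the low byte comes first in memory.
Reassemble most-significant byte first: C2 30 3D CD → 0xC2303DCD.
Top bit is set, so as a signed 32-bit value this is 0xC2303DCD − 2^32 = -1037025843.

-1037025843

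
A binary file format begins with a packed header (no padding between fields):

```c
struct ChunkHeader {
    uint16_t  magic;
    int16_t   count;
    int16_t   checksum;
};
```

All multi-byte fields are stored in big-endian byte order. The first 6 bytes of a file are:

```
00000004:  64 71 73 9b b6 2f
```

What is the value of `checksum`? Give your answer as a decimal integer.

-18897

`checksum` follows `magic` (2 B), `count` (2 B), so it starts at offset 2 + 2 = 4 and occupies 2 bytes.
Bytes at offsets 4..5: B6 2F.
Big-endian stores the most-significant byte at the lowest address.
The bytes are already most-significant first: 0xB62F.
Top bit is set, so as a signed 16-bit value this is 0xB62F − 2^16 = -18897.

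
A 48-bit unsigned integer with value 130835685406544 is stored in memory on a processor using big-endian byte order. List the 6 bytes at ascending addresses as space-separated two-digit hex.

76 FE 8E 8D 77 50

130835685406544 in hexadecimal, padded to 48 bits, is 0x76FE8E8D7750.
Split into bytes (most-significant first): 76 FE 8E 8D 77 50.
Big-endian: lowest address holds the most-significant byte.
So the memory order matches the most-significant-first order: 76 FE 8E 8D 77 50.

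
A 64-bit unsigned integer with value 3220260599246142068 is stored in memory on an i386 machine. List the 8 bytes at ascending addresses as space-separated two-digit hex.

3220260599246142068 in hexadecimal, padded to 64 bits, is 0x2CB0A9F40E40BA74.
Split into bytes (most-significant first): 2C B0 A9 F4 0E 40 BA 74.
In little-endian order the low byte comes first in memory.
So at ascending addresses the bytes are 74 BA 40 0E F4 A9 B0 2C.

74 BA 40 0E F4 A9 B0 2C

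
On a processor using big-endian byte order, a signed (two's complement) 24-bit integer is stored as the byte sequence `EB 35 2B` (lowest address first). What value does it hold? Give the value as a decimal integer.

-1362645

Big-endian stores the most-significant byte at the lowest address.
The bytes are already most-significant first: 0xEB352B.
Top bit is set, so as a signed 24-bit value this is 0xEB352B − 2^24 = -1362645.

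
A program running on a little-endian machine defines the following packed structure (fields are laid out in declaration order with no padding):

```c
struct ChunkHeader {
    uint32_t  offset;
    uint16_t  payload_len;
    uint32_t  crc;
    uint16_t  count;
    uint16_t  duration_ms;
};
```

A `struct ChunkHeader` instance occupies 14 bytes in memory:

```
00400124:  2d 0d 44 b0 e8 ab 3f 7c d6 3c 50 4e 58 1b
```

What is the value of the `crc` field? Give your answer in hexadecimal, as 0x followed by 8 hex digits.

`crc` follows `offset` (4 B), `payload_len` (2 B), so it starts at offset 4 + 2 = 6 and occupies 4 bytes.
Bytes at offsets 6..9: 3F 7C D6 3C.
Little-endian: lowest address holds the least-significant byte.
Reassemble most-significant byte first: 3C D6 7C 3F → 0x3CD67C3F.

0x3CD67C3F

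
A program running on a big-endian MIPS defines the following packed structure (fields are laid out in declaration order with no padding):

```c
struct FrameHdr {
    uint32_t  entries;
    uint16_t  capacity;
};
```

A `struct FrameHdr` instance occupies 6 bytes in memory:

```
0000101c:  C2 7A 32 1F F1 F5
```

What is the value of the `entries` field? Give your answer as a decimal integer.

3262788127

`entries` is the first field, at byte offset 0, occupying 4 bytes.
Bytes at offsets 0..3: C2 7A 32 1F.
Big-endian stores the most-significant byte at the lowest address.
The bytes are already most-significant first: 0xC27A321F.
0xC27A321F = 3262788127.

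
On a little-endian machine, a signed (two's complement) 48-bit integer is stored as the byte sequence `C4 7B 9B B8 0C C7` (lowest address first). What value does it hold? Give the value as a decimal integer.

-62617525978172

Little-endian: lowest address holds the least-significant byte.
Reassemble most-significant byte first: C7 0C B8 9B 7B C4 → 0xC70CB89B7BC4.
Top bit is set, so as a signed 48-bit value this is 0xC70CB89B7BC4 − 2^48 = -62617525978172.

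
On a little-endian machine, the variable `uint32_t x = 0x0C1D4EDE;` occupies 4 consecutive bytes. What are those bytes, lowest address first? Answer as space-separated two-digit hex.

DE 4E 1D 0C

Split into bytes (most-significant first): 0C 1D 4E DE.
Little-endian stores the least-significant byte at the lowest address.
So at ascending addresses the bytes are DE 4E 1D 0C.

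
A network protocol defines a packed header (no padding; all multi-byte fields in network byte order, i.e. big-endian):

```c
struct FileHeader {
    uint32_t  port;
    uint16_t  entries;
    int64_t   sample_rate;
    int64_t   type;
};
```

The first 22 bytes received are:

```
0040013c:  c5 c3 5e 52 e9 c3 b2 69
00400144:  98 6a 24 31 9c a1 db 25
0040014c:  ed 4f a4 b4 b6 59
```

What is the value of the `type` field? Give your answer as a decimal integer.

`type` follows `port` (4 B), `entries` (2 B), `sample_rate` (8 B), so it starts at offset 4 + 2 + 8 = 14 and occupies 8 bytes.
Bytes at offsets 14..21: DB 25 ED 4F A4 B4 B6 59.
In big-endian order the high byte comes first in memory.
The bytes are already most-significant first: 0xDB25ED4FA4B4B659.
Top bit is set, so as a signed 64-bit value this is 0xDB25ED4FA4B4B659 − 2^64 = -2655455478943533479.

-2655455478943533479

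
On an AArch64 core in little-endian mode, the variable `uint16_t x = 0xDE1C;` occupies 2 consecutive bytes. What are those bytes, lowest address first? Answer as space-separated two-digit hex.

Split into bytes (most-significant first): DE 1C.
Little-endian stores the least-significant byte at the lowest address.
So at ascending addresses the bytes are 1C DE.

1C DE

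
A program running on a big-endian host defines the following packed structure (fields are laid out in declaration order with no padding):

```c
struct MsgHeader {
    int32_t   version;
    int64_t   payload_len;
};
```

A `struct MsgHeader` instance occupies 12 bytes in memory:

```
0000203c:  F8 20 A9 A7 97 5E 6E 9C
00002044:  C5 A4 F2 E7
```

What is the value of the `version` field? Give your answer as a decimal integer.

`version` is the first field, at byte offset 0, occupying 4 bytes.
Bytes at offsets 0..3: F8 20 A9 A7.
Big-endian stores the most-significant byte at the lowest address.
The bytes are already most-significant first: 0xF820A9A7.
Top bit is set, so as a signed 32-bit value this is 0xF820A9A7 − 2^32 = -132077145.

-132077145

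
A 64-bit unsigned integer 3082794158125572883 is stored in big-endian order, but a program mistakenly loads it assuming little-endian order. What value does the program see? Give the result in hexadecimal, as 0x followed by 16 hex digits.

3082794158125572883 in 64-bit hexadecimal is 0x2AC848F416B96313.
Stored big-endian, the bytes at ascending addresses are 2A C8 48 F4 16 B9 63 13.
Read back as little-endian, the first byte is least significant, giving 0x1363B916F448C82A.

0x1363B916F448C82A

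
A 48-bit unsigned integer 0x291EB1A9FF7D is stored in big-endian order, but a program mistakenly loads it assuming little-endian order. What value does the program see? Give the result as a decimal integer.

Stored big-endian, the bytes at ascending addresses are 29 1E B1 A9 FF 7D.
Read back as little-endian, the first byte is least significant, giving 0x7DFFA9B11E29.
0x7DFFA9B11E29 = 138537017089577.

138537017089577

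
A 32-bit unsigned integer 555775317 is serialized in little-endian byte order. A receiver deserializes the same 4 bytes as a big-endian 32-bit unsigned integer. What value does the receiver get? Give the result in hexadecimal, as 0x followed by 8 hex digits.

555775317 in 32-bit hexadecimal is 0x21207555.
Stored little-endian, the bytes at ascending addresses are 55 75 20 21.
Read back as big-endian, the last byte is least significant, giving 0x55752021.

0x55752021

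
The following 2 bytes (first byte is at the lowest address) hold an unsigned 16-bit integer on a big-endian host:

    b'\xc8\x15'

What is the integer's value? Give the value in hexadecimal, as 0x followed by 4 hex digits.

Big-endian: lowest address holds the most-significant byte.
The bytes are already most-significant first: 0xC815.

0xC815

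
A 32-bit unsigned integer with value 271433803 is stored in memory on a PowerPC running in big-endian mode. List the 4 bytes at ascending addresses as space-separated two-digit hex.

10 2D C0 4B

271433803 in hexadecimal, padded to 32 bits, is 0x102DC04B.
Split into bytes (most-significant first): 10 2D C0 4B.
Big-endian stores the most-significant byte at the lowest address.
So the memory order matches the most-significant-first order: 10 2D C0 4B.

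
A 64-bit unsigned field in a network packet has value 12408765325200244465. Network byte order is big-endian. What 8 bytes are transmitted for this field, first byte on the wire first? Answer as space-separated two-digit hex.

AC 34 CA 51 9D BE BE F1

12408765325200244465 in hexadecimal, padded to 64 bits, is 0xAC34CA519DBEBEF1.
Split into bytes (most-significant first): AC 34 CA 51 9D BE BE F1.
In big-endian order the high byte comes first in memory.
So the memory order matches the most-significant-first order: AC 34 CA 51 9D BE BE F1.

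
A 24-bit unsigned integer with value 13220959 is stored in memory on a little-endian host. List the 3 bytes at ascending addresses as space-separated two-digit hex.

5F BC C9

13220959 in hexadecimal, padded to 24 bits, is 0xC9BC5F.
Split into bytes (most-significant first): C9 BC 5F.
In little-endian order the low byte comes first in memory.
So at ascending addresses the bytes are 5F BC C9.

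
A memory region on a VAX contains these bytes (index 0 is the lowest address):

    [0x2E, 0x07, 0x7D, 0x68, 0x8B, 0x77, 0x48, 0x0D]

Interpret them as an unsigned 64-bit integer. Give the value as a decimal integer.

In little-endian order the low byte comes first in memory.
Reassemble most-significant byte first: 0D 48 77 8B 68 7D 07 2E → 0x0D48778B687D072E.
0x0D48778B687D072E = 957146361453414190.

957146361453414190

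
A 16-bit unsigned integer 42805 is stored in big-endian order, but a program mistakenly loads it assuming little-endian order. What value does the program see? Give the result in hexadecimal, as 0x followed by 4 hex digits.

0x35A7

42805 in 16-bit hexadecimal is 0xA735.
Stored big-endian, the bytes at ascending addresses are A7 35.
Read back as little-endian, the first byte is least significant, giving 0x35A7.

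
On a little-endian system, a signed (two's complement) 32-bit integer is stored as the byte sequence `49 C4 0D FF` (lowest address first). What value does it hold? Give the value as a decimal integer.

Little-endian stores the least-significant byte at the lowest address.
Reassemble most-significant byte first: FF 0D C4 49 → 0xFF0DC449.
Top bit is set, so as a signed 32-bit value this is 0xFF0DC449 − 2^32 = -15874999.

-15874999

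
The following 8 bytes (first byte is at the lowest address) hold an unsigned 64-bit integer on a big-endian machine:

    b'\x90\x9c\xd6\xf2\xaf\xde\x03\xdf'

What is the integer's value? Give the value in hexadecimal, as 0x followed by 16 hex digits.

In big-endian order the high byte comes first in memory.
The bytes are already most-significant first: 0x909CD6F2AFDE03DF.

0x909CD6F2AFDE03DF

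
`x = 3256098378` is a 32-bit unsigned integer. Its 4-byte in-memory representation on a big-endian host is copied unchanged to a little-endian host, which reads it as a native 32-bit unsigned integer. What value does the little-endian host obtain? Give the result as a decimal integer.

1243485378

3256098378 in 32-bit hexadecimal is 0xC2141E4A.
Stored big-endian, the bytes at ascending addresses are C2 14 1E 4A.
Read back as little-endian, the first byte is least significant, giving 0x4A1E14C2.
0x4A1E14C2 = 1243485378.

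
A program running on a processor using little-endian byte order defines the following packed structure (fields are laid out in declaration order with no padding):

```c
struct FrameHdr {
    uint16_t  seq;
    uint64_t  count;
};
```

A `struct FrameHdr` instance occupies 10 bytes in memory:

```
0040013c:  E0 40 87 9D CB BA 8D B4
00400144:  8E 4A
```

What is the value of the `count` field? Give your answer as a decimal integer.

5372429926316875143

`count` follows `seq` (2 bytes), so it starts at byte offset 2 and occupies 8 bytes.
Bytes at offsets 2..9: 87 9D CB BA 8D B4 8E 4A.
Little-endian: lowest address holds the least-significant byte.
Reassemble most-significant byte first: 4A 8E B4 8D BA CB 9D 87 → 0x4A8EB48DBACB9D87.
0x4A8EB48DBACB9D87 = 5372429926316875143.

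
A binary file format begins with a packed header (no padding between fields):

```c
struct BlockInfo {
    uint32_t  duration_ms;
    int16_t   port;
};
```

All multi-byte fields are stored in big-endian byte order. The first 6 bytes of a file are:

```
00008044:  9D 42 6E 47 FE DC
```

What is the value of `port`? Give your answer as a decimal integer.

`port` follows `duration_ms` (4 bytes), so it starts at byte offset 4 and occupies 2 bytes.
Bytes at offsets 4..5: FE DC.
Big-endian: lowest address holds the most-significant byte.
The bytes are already most-significant first: 0xFEDC.
Top bit is set, so as a signed 16-bit value this is 0xFEDC − 2^16 = -292.

-292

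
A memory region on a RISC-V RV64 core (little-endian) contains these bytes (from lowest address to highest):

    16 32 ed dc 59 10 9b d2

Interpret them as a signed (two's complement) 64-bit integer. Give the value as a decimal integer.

-3271002726209867242

In little-endian order the low byte comes first in memory.
Reassemble most-significant byte first: D2 9B 10 59 DC ED 32 16 → 0xD29B1059DCED3216.
Top bit is set, so as a signed 64-bit value this is 0xD29B1059DCED3216 − 2^64 = -3271002726209867242.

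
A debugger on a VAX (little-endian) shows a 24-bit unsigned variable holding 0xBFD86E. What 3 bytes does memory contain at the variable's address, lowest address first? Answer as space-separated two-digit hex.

Split into bytes (most-significant first): BF D8 6E.
Little-endian stores the least-significant byte at the lowest address.
So at ascending addresses the bytes are 6E D8 BF.

6E D8 BF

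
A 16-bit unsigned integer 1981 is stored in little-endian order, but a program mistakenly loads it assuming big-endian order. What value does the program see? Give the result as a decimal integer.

1981 in 16-bit hexadecimal is 0x07BD.
Stored little-endian, the bytes at ascending addresses are BD 07.
Read back as big-endian, the last byte is least significant, giving 0xBD07.
0xBD07 = 48391.

48391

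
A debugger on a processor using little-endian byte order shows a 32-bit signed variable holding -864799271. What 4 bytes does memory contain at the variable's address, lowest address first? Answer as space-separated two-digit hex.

D9 35 74 CC

Two's complement of -864799271 in 32 bits: 864799271 = 0x338BCA27; invert → 0xCC7435D8; add 1 → 0xCC7435D9.
Split into bytes (most-significant first): CC 74 35 D9.
Little-endian: lowest address holds the least-significant byte.
So at ascending addresses the bytes are D9 35 74 CC.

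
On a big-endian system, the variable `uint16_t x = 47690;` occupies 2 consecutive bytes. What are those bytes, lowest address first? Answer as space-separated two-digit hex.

47690 in hexadecimal, padded to 16 bits, is 0xBA4A.
Split into bytes (most-significant first): BA 4A.
Big-endian: lowest address holds the most-significant byte.
So the memory order matches the most-significant-first order: BA 4A.

BA 4A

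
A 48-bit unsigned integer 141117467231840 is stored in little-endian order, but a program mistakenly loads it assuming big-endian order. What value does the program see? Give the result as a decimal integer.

106130814032000

141117467231840 in 48-bit hexadecimal is 0x805878818660.
Stored little-endian, the bytes at ascending addresses are 60 86 81 78 58 80.
Read back as big-endian, the last byte is least significant, giving 0x608681785880.
0x608681785880 = 106130814032000.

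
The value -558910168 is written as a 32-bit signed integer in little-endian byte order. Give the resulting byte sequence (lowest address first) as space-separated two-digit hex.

28 B5 AF DE

Two's complement of -558910168 in 32 bits: 558910168 = 0x21504AD8; invert → 0xDEAFB527; add 1 → 0xDEAFB528.
Split into bytes (most-significant first): DE AF B5 28.
In little-endian order the low byte comes first in memory.
So at ascending addresses the bytes are 28 B5 AF DE.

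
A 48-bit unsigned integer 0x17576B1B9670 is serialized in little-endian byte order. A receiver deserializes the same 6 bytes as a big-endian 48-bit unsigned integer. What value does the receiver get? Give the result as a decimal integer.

123790007424791

Stored little-endian, the bytes at ascending addresses are 70 96 1B 6B 57 17.
Read back as big-endian, the last byte is least significant, giving 0x70961B6B5717.
0x70961B6B5717 = 123790007424791.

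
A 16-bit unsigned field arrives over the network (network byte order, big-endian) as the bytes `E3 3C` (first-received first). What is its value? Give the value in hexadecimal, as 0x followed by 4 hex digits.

0xE33C

In big-endian order the high byte comes first in memory.
The bytes are already most-significant first: 0xE33C.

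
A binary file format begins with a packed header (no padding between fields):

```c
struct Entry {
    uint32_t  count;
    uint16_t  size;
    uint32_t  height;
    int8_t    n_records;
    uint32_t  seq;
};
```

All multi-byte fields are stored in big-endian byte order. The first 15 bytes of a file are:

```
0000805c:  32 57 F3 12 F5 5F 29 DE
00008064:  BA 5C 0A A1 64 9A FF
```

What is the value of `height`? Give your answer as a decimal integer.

702462556

`height` follows `count` (4 B), `size` (2 B), so it starts at offset 4 + 2 = 6 and occupies 4 bytes.
Bytes at offsets 6..9: 29 DE BA 5C.
In big-endian order the high byte comes first in memory.
The bytes are already most-significant first: 0x29DEBA5C.
0x29DEBA5C = 702462556.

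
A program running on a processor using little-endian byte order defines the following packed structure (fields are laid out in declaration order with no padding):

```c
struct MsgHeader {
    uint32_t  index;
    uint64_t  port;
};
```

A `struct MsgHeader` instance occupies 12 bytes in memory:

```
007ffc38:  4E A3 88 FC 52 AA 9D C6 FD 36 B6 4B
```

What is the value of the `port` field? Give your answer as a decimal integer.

`port` follows `index` (4 bytes), so it starts at byte offset 4 and occupies 8 bytes.
Bytes at offsets 4..11: 52 AA 9D C6 FD 36 B6 4B.
Little-endian: lowest address holds the least-significant byte.
Reassemble most-significant byte first: 4B B6 36 FD C6 9D AA 52 → 0x4BB636FDC69DAA52.
0x4BB636FDC69DAA52 = 5455608462192781906.

5455608462192781906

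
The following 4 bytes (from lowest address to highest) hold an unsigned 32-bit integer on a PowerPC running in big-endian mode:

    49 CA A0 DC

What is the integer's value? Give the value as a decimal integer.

Big-endian: lowest address holds the most-significant byte.
The bytes are already most-significant first: 0x49CAA0DC.
0x49CAA0DC = 1238016220.

1238016220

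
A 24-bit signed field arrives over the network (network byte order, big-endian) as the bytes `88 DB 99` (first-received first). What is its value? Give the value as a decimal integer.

-7808103

In big-endian order the high byte comes first in memory.
The bytes are already most-significant first: 0x88DB99.
Top bit is set, so as a signed 24-bit value this is 0x88DB99 − 2^24 = -7808103.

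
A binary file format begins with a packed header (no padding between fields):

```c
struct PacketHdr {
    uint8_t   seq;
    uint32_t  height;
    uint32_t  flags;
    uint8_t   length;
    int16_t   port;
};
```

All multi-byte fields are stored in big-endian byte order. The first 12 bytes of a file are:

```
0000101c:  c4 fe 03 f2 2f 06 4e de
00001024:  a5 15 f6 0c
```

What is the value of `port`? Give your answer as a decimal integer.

-2548

`port` follows `seq` (1 B), `height` (4 B), `flags` (4 B), `length` (1 B), so it starts at offset 1 + 4 + 4 + 1 = 10 and occupies 2 bytes.
Bytes at offsets 10..11: F6 0C.
Big-endian stores the most-significant byte at the lowest address.
The bytes are already most-significant first: 0xF60C.
Top bit is set, so as a signed 16-bit value this is 0xF60C − 2^16 = -2548.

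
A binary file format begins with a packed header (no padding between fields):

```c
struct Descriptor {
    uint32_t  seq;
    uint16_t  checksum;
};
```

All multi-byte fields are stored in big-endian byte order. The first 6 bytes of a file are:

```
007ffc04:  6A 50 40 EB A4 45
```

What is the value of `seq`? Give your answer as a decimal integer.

`seq` is the first field, at byte offset 0, occupying 4 bytes.
Bytes at offsets 0..3: 6A 50 40 EB.
In big-endian order the high byte comes first in memory.
The bytes are already most-significant first: 0x6A5040EB.
0x6A5040EB = 1783644395.

1783644395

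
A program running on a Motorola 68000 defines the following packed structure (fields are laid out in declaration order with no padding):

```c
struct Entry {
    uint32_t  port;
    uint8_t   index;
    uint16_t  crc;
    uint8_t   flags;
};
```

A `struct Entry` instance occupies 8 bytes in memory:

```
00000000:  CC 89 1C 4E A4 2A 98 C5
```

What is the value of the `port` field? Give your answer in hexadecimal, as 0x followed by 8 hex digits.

0xCC891C4E

`port` is the first field, at byte offset 0, occupying 4 bytes.
Bytes at offsets 0..3: CC 89 1C 4E.
Big-endian: lowest address holds the most-significant byte.
The bytes are already most-significant first: 0xCC891C4E.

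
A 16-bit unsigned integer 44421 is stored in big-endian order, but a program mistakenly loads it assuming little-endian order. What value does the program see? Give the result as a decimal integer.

34221

44421 in 16-bit hexadecimal is 0xAD85.
Stored big-endian, the bytes at ascending addresses are AD 85.
Read back as little-endian, the first byte is least significant, giving 0x85AD.
0x85AD = 34221.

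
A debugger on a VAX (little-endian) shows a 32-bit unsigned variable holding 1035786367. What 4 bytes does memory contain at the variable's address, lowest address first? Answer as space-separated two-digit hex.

1035786367 in hexadecimal, padded to 32 bits, is 0x3DBCD87F.
Split into bytes (most-significant first): 3D BC D8 7F.
Little-endian: lowest address holds the least-significant byte.
So at ascending addresses the bytes are 7F D8 BC 3D.

7F D8 BC 3D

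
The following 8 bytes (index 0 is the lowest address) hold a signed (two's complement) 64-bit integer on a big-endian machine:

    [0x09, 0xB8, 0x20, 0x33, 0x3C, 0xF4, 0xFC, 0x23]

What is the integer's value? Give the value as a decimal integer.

700345146494221347

Big-endian stores the most-significant byte at the lowest address.
The bytes are already most-significant first: 0x09B820333CF4FC23.
0x09B820333CF4FC23 = 700345146494221347.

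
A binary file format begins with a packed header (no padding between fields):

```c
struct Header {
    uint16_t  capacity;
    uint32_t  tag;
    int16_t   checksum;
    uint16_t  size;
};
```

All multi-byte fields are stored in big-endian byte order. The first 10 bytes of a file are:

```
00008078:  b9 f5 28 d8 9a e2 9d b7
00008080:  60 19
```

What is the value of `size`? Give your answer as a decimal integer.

24601

`size` follows `capacity` (2 B), `tag` (4 B), `checksum` (2 B), so it starts at offset 2 + 4 + 2 = 8 and occupies 2 bytes.
Bytes at offsets 8..9: 60 19.
In big-endian order the high byte comes first in memory.
The bytes are already most-significant first: 0x6019.
0x6019 = 24601.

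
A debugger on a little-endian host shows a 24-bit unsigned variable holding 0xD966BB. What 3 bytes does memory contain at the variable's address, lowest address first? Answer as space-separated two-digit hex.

Split into bytes (most-significant first): D9 66 BB.
In little-endian order the low byte comes first in memory.
So at ascending addresses the bytes are BB 66 D9.

BB 66 D9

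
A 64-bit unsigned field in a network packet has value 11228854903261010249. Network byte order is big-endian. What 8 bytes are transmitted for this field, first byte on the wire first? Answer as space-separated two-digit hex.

11228854903261010249 in hexadecimal, padded to 64 bits, is 0x9BD4E80A9F469949.
Split into bytes (most-significant first): 9B D4 E8 0A 9F 46 99 49.
In big-endian order the high byte comes first in memory.
So the memory order matches the most-significant-first order: 9B D4 E8 0A 9F 46 99 49.

9B D4 E8 0A 9F 46 99 49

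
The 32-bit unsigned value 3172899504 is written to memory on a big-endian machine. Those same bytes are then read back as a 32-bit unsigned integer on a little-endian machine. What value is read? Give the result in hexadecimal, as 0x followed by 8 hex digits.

3172899504 in 32-bit hexadecimal is 0xBD1E9AB0.
Stored big-endian, the bytes at ascending addresses are BD 1E 9A B0.
Read back as little-endian, the first byte is least significant, giving 0xB09A1EBD.

0xB09A1EBD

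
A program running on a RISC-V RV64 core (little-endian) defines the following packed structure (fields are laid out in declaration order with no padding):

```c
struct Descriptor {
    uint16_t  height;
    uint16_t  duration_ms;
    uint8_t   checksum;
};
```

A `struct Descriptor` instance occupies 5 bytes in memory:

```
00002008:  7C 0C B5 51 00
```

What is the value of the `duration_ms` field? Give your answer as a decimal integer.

20917

`duration_ms` follows `height` (2 bytes), so it starts at byte offset 2 and occupies 2 bytes.
Bytes at offsets 2..3: B5 51.
Little-endian stores the least-significant byte at the lowest address.
Reassemble most-significant byte first: 51 B5 → 0x51B5.
0x51B5 = 20917.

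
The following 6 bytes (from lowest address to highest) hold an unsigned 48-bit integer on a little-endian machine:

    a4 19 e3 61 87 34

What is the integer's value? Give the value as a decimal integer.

57756067502500

In little-endian order the low byte comes first in memory.
Reassemble most-significant byte first: 34 87 61 E3 19 A4 → 0x348761E319A4.
0x348761E319A4 = 57756067502500.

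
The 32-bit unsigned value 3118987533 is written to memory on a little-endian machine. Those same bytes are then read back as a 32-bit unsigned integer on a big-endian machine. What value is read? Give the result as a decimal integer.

234481593

3118987533 in 32-bit hexadecimal is 0xB9E7F90D.
Stored little-endian, the bytes at ascending addresses are 0D F9 E7 B9.
Read back as big-endian, the last byte is least significant, giving 0x0DF9E7B9.
0x0DF9E7B9 = 234481593.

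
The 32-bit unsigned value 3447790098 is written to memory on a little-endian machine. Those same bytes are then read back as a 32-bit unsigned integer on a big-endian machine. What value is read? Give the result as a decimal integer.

3447790098 in 32-bit hexadecimal is 0xCD811A12.
Stored little-endian, the bytes at ascending addresses are 12 1A 81 CD.
Read back as big-endian, the last byte is least significant, giving 0x121A81CD.
0x121A81CD = 303727053.

303727053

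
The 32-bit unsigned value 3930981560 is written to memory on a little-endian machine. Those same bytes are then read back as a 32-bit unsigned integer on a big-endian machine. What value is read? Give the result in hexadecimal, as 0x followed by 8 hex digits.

3930981560 in 32-bit hexadecimal is 0xEA4E04B8.
Stored little-endian, the bytes at ascending addresses are B8 04 4E EA.
Read back as big-endian, the last byte is least significant, giving 0xB8044EEA.

0xB8044EEA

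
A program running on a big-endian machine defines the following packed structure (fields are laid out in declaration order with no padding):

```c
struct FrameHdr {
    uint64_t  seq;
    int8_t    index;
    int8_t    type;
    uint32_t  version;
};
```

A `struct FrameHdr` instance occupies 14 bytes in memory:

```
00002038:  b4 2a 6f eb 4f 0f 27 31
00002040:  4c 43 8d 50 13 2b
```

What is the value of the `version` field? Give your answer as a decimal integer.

`version` follows `seq` (8 B), `index` (1 B), `type` (1 B), so it starts at offset 8 + 1 + 1 = 10 and occupies 4 bytes.
Bytes at offsets 10..13: 8D 50 13 2B.
In big-endian order the high byte comes first in memory.
The bytes are already most-significant first: 0x8D50132B.
0x8D50132B = 2370835243.

2370835243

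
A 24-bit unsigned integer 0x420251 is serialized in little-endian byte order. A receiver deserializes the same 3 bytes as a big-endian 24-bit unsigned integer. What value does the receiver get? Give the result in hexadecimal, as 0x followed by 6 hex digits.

0x510242

Stored little-endian, the bytes at ascending addresses are 51 02 42.
Read back as big-endian, the last byte is least significant, giving 0x510242.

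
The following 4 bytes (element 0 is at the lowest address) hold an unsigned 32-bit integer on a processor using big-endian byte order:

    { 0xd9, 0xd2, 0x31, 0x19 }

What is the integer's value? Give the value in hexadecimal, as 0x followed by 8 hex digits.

0xD9D23119

In big-endian order the high byte comes first in memory.
The bytes are already most-significant first: 0xD9D23119.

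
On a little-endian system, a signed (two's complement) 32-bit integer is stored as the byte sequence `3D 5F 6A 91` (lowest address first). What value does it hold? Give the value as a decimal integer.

Little-endian stores the least-significant byte at the lowest address.
Reassemble most-significant byte first: 91 6A 5F 3D → 0x916A5F3D.
Top bit is set, so as a signed 32-bit value this is 0x916A5F3D − 2^32 = -1855299779.

-1855299779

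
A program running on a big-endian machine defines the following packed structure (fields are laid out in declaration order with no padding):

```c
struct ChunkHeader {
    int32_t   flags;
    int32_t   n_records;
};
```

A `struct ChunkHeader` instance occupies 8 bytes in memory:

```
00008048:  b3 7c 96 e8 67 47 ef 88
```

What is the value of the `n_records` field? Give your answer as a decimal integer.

1732767624

`n_records` follows `flags` (4 bytes), so it starts at byte offset 4 and occupies 4 bytes.
Bytes at offsets 4..7: 67 47 EF 88.
Big-endian stores the most-significant byte at the lowest address.
The bytes are already most-significant first: 0x6747EF88.
0x6747EF88 = 1732767624.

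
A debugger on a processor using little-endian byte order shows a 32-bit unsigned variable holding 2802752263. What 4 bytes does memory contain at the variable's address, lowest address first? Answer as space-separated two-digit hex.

07 9B 0E A7

2802752263 in hexadecimal, padded to 32 bits, is 0xA70E9B07.
Split into bytes (most-significant first): A7 0E 9B 07.
Little-endian: lowest address holds the least-significant byte.
So at ascending addresses the bytes are 07 9B 0E A7.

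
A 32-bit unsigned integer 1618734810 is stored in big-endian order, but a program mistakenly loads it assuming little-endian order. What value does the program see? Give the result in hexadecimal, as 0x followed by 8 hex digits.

1618734810 in 32-bit hexadecimal is 0x607BEEDA.
Stored big-endian, the bytes at ascending addresses are 60 7B EE DA.
Read back as little-endian, the first byte is least significant, giving 0xDAEE7B60.

0xDAEE7B60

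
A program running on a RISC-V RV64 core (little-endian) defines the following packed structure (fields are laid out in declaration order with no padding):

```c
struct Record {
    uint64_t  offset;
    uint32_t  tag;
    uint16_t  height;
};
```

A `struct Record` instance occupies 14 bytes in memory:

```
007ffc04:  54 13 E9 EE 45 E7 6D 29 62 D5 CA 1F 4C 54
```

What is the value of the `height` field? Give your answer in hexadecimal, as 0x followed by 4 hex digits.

`height` follows `offset` (8 B), `tag` (4 B), so it starts at offset 8 + 4 = 12 and occupies 2 bytes.
Bytes at offsets 12..13: 4C 54.
In little-endian order the low byte comes first in memory.
Reassemble most-significant byte first: 54 4C → 0x544C.

0x544C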